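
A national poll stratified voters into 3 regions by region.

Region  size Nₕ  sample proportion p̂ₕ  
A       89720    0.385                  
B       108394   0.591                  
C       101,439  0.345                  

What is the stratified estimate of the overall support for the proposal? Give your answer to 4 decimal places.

0.4460

Wₕ = Nₕ/N with N = 299553: 0.2995, 0.3619, 0.3386.
p̂_st = 0.2995·0.385 + 0.3619·0.591 + 0.3386·0.345 ≈ 0.445996... → 0.4460.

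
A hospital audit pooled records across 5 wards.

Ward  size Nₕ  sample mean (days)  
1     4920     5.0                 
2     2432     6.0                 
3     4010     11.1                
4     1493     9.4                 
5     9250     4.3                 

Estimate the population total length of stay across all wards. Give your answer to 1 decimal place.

1: 4920·5.0 = 24600
2: 2432·6.0 = 14592
3: 4010·11.1 = 44511
4: 1493·9.4 = 14034.2
5: 9250·4.3 = 39775
τ̂ = Σ Nₕx̄ₕ = 137512.2.

137512.2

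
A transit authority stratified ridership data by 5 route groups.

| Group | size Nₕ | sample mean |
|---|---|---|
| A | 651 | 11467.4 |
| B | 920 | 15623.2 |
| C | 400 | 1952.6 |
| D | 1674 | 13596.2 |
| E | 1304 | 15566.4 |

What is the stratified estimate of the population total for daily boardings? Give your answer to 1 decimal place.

Estimate total by summing Nₕ·x̄ₕ over strata.
651·11467.4 + 920·15623.2 + 400·1952.6 + 1674·13596.2 + 1304·15566.4 = 7465277.4 + 14373344 + 781040 + 22760038.8 + 20298585.6 = 65678285.8.

65678285.8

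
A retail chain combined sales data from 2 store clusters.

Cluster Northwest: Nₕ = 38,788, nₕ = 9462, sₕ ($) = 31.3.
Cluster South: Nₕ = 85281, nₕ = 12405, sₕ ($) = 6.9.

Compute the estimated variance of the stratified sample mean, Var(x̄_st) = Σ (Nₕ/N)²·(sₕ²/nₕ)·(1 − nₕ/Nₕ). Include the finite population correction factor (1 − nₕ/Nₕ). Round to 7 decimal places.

0.0092008

N = 124069; Wₕ = Nₕ/N.
cluster Northwest: (38788/124069)²·31.3²/9462·(1 − 9462/38788) = 0.0076511970
cluster South: (85281/124069)²·6.9²/12405·(1 − 12405/85281) = 0.0015495716
Sum = 0.0092007687 → 0.0092008.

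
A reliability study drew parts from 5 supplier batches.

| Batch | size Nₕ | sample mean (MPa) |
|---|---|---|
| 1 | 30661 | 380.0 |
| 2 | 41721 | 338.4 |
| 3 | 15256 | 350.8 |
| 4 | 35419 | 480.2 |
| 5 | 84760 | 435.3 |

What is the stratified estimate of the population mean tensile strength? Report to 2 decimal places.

409.14

N = 207817; weights Wₕ = Nₕ/N = (0.1475, 0.2008, 0.0734, 0.1704, 0.4079).
x̄_st = Σ Wₕ·x̄ₕ = 0.1475·380.0 + 0.2008·338.4 + 0.0734·350.8 + 0.1704·480.2 + 0.4079·435.3 ≈ 409.1369...
→ 409.14.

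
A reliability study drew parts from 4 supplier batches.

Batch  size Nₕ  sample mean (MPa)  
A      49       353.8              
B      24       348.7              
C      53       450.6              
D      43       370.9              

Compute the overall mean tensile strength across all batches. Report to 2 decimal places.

387.78

N = 49 + 24 + 53 + 43 = 169.
Weight each subgroup mean by Nₕ/N and sum.
Σ Nₕx̄ₕ = 49·353.8 + 24·348.7 + 53·450.6 + 43·370.9 = 17336.2 + 8368.8 + 23881.8 + 15948.7 = 65535.5.
Divide by N: 65535.5 / 169 = 387.7840... → 387.78.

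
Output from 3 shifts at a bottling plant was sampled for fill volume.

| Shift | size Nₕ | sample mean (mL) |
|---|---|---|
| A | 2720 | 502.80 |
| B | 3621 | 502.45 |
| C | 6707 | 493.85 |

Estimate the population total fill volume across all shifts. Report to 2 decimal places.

6499239.40

A: 2720·502.80 = 1367616
B: 3621·502.45 = 1819371.45
C: 6707·493.85 = 3312251.95
τ̂ = Σ Nₕx̄ₕ = 6499239.40.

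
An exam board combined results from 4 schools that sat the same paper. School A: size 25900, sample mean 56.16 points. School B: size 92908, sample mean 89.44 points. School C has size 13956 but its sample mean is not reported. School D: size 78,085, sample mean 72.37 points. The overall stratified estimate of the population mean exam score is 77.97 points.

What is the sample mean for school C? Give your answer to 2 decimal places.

Σ Nₕx̄ₕ = N·μ, so 13956·x̄_C = 210849·77.97 − (25900·56.16 + 92908·89.44 + 78085·72.37).
= 16439896.53 − 15415246.97 = 1024649.56.
x̄_C = 1024649.56 / 13956 = 73.4200... → 73.42.

73.42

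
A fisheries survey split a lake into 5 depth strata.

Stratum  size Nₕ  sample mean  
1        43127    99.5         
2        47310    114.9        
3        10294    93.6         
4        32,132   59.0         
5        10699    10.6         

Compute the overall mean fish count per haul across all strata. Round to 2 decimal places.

88.46

N = 43127 + 47310 + 10294 + 32132 + 10699 = 143562.
The stratified mean weights each stratum mean by its population share Nₕ/N.
Σ Nₕx̄ₕ = 43127·99.5 + 47310·114.9 + 10294·93.6 + 32132·59.0 + 10699·10.6 = 4291136.5 + 5435919 + 963518.4 + 1895788 + 113409.4 = 12699771.3.
Divide by N: 12699771.3 / 143562 = 88.4619... → 88.46.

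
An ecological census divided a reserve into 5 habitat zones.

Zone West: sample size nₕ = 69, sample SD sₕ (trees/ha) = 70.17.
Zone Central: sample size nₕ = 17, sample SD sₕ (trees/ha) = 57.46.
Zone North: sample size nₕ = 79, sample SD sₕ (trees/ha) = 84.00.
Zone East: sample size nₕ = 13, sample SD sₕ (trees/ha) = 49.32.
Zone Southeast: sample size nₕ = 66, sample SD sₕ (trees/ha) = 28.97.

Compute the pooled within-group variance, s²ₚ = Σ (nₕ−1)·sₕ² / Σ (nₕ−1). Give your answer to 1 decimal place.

4275.1

West: (69−1)·70.17² = 68·4923.8289 = 334820.3652
Central: (17−1)·57.46² = 16·3301.6516 = 52826.4256
North: (79−1)·84.00² = 78·7056 = 550368
East: (13−1)·49.32² = 12·2432.4624 = 29189.5488
Southeast: (66−1)·28.97² = 65·839.2609 = 54551.9585
Numerator = 1021756.2981; denominator = Σ(nₕ−1) = 239.
s²ₚ = 1021756.2981/239 = 4275.131... → 4275.1.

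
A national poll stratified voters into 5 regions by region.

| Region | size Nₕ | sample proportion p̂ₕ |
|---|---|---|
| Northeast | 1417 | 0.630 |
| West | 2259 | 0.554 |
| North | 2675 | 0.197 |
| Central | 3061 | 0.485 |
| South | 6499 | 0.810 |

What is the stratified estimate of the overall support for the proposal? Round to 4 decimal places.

0.5920

Wₕ = Nₕ/N with N = 15911: 0.0891, 0.1420, 0.1681, 0.1924, 0.4085.
p̂_st = 0.0891·0.630 + 0.1420·0.554 + 0.1681·0.197 + 0.1924·0.485 + 0.4085·0.810 ≈ 0.592040... → 0.5920.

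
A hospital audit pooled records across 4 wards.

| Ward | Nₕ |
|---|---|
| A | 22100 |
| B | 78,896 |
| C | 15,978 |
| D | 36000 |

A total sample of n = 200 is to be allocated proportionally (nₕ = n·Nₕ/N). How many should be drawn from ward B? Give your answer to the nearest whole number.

103

Share of ward B = 78896/152974 = 0.51575.
Allocate 200 × 0.51575 = 103.150... → 103.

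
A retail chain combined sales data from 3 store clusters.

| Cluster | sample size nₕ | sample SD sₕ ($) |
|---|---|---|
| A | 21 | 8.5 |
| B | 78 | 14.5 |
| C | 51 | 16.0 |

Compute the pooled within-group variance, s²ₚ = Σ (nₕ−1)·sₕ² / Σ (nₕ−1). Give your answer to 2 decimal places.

A: (21−1)·8.5² = 20·72.25 = 1445
B: (78−1)·14.5² = 77·210.25 = 16189.25
C: (51−1)·16.0² = 50·256 = 12800
Numerator = 30434.25; denominator = Σ(nₕ−1) = 147.
s²ₚ = 30434.25/147 = 207.0357... → 207.04.

207.04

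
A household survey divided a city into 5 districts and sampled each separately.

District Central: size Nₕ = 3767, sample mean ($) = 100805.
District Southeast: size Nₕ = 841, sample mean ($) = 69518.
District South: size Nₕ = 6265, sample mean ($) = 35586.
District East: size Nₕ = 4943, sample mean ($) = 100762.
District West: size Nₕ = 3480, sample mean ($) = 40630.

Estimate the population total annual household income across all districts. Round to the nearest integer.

Central: 3767·100805 = 379732435
Southeast: 841·69518 = 58464638
South: 6265·35586 = 222946290
East: 4943·100762 = 498066566
West: 3480·40630 = 141392400
τ̂ = Σ Nₕx̄ₕ = 1300602329.

1300602329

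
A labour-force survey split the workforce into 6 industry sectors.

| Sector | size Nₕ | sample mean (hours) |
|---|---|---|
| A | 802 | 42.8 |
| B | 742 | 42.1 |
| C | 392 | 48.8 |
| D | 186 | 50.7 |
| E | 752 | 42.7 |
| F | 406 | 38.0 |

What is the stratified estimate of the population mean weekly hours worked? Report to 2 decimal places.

N = 802 + 742 + 392 + 186 + 752 + 406 = 3280.
The stratified mean weights each stratum mean by its population share Nₕ/N.
Σ Nₕx̄ₕ = 802·42.8 + 742·42.1 + 392·48.8 + 186·50.7 + 752·42.7 + 406·38.0 = 34325.6 + 31238.2 + 19129.6 + 9430.2 + 32110.4 + 15428 = 141662.
Divide by N: 141662 / 3280 = 43.1896... → 43.19.

43.19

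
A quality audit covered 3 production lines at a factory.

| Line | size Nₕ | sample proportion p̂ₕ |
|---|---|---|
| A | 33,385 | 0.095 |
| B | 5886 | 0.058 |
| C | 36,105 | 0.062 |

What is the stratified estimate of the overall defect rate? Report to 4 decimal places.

0.0763

N = 33385 + 5886 + 36105 = 75376.
Overall proportion = Σ (Nₕ/N)·p̂ₕ.
Σ Nₕp̂ₕ = 3171.575 + 341.388 + 2238.51 = 5751.473.
5751.473 / 75376 = 0.076304... → 0.0763.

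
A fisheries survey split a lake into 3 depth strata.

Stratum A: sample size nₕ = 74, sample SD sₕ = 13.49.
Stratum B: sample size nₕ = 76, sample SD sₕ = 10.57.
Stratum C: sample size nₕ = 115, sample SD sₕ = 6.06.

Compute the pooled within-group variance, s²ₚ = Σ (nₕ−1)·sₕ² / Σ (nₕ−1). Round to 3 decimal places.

98.666

A: (74−1)·13.49² = 73·181.9801 = 13284.5473
B: (76−1)·10.57² = 75·111.7249 = 8379.3675
C: (115−1)·6.06² = 114·36.7236 = 4186.4904
Numerator = 25850.4052; denominator = Σ(nₕ−1) = 262.
s²ₚ = 25850.4052/262 = 98.66567... → 98.666.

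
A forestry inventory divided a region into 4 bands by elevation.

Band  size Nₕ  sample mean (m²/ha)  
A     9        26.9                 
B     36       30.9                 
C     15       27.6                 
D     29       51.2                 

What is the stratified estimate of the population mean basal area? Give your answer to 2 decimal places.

N = 9 + 36 + 15 + 29 = 89.
Overall mean = Σ (Nₕ/N)·x̄ₕ — weight by population share, not a simple average.
Σ Nₕx̄ₕ = 9·26.9 + 36·30.9 + 15·27.6 + 29·51.2 = 242.1 + 1112.4 + 414 + 1484.8 = 3253.3.
Divide by N: 3253.3 / 89 = 36.5539... → 36.55.

36.55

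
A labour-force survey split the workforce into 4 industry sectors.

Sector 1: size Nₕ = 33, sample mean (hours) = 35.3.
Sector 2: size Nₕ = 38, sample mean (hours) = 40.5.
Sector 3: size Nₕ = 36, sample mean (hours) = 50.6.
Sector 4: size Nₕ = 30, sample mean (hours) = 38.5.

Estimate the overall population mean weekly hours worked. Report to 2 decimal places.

41.46

N = 137; weights Wₕ = Nₕ/N = (0.2409, 0.2774, 0.2628, 0.2190).
x̄_st = Σ Wₕ·x̄ₕ = 0.2409·35.3 + 0.2774·40.5 + 0.2628·50.6 + 0.2190·38.5 ≈ 41.4635...
→ 41.46.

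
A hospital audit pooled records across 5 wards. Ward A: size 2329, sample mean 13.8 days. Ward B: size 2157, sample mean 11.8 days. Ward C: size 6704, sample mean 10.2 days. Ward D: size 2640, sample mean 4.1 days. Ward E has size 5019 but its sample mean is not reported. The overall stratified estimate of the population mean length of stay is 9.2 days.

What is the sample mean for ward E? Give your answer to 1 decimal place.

Σ Nₕx̄ₕ = N·μ, so 5019·x̄_E = 18849·9.2 − (2329·13.8 + 2157·11.8 + 6704·10.2 + 2640·4.1).
= 173410.8 − 136797.6 = 36613.2.
x̄_E = 36613.2 / 5019 = 7.295... → 7.3.

7.3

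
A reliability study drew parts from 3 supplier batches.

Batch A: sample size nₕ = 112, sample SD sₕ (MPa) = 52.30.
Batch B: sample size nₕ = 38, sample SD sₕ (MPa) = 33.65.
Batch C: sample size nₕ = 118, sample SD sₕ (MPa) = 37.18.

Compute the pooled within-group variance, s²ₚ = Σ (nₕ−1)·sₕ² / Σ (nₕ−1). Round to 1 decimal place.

1914.1

Degrees of freedom: 111 + 37 + 117 = 265.
Σ(nₕ−1)sₕ² = 111·2735.29 + 37·1132.3225 + 117·1382.3524 = 507248.3533.
s²ₚ = 507248.3533 / 265 = 1914.145... → 1914.1.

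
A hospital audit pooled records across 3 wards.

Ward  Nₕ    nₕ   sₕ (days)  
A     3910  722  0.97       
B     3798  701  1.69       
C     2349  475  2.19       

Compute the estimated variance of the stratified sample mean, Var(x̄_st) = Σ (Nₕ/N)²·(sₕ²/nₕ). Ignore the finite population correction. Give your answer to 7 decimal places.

0.0013289

N = 10057; Wₕ = Nₕ/N.
ward A: (3910/10057)²·0.97²/722 = 0.0001969803
ward B: (3798/10057)²·1.69²/701 = 0.0005810699
ward C: (2349/10057)²·2.19²/475 = 0.0005508378
Sum = 0.0013288881 → 0.0013289.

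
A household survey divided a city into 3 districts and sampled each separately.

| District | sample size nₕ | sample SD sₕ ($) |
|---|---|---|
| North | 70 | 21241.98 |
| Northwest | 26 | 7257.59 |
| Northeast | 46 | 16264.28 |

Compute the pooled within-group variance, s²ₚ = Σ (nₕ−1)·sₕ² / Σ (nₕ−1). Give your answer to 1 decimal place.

319099422.9

North: (70−1)·21241.98² = 69·451221714.3204 = 31134298288.1076
Northwest: (26−1)·7257.59² = 25·52672612.6081 = 1316815315.2025
Northeast: (46−1)·16264.28² = 45·264526803.9184 = 11903706176.328
Numerator = 44354819779.6381; denominator = Σ(nₕ−1) = 139.
s²ₚ = 44354819779.6381/139 = 319099422.875... → 319099422.9.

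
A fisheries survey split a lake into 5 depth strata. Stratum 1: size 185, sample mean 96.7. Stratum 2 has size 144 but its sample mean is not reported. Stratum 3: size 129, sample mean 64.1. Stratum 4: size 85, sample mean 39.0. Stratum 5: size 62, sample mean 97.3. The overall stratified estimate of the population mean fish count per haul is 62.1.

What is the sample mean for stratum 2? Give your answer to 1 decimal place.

Σ Nₕx̄ₕ = N·μ, so 144·x̄_2 = 605·62.1 − (185·96.7 + 129·64.1 + 85·39.0 + 62·97.3).
= 37570.5 − 35506 = 2064.5.
x̄_2 = 2064.5 / 144 = 14.337... → 14.3.

14.3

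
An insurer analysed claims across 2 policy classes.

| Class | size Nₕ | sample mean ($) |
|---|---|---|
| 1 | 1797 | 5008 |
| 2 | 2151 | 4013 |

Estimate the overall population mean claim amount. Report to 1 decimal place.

N = 3948; weights Wₕ = Nₕ/N = (0.4552, 0.5448).
x̄_st = Σ Wₕ·x̄ₕ = 0.4552·5008 + 0.5448·4013 ≈ 4465.891...
→ 4465.9.

4465.9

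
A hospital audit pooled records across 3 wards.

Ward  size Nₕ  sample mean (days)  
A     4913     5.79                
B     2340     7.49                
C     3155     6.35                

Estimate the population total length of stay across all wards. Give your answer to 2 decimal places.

Population total = Σ Nₕ·x̄ₕ (each stratum's size times its mean).
4913·5.79 + 2340·7.49 + 3155·6.35 = 28446.27 + 17526.6 + 20034.25 = 66007.12.

66007.12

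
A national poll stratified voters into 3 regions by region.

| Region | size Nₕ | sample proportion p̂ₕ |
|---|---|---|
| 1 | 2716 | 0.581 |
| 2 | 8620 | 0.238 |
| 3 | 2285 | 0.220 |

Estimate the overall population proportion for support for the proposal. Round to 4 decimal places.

N = 2716 + 8620 + 2285 = 13621.
Overall proportion = Σ (Nₕ/N)·p̂ₕ.
Σ Nₕp̂ₕ = 1577.996 + 2051.56 + 502.7 = 4132.256.
4132.256 / 13621 = 0.303374... → 0.3034.

0.3034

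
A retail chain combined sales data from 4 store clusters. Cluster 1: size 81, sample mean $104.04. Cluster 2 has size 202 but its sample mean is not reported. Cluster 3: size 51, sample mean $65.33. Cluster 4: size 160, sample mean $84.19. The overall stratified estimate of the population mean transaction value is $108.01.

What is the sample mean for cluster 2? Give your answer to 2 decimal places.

N = 81 + 202 + 51 + 160 = 494.
Overall total = μ·N = 108.01·494 = 53356.94.
Subtract the known strata: 81·104.04 + 51·65.33 + 160·84.19 = 25229.47.
Remaining total for cluster 2: 53356.94 − 25229.47 = 28127.47.
Divide by its size: 28127.47 / 202 = 139.2449... → 139.24.

139.24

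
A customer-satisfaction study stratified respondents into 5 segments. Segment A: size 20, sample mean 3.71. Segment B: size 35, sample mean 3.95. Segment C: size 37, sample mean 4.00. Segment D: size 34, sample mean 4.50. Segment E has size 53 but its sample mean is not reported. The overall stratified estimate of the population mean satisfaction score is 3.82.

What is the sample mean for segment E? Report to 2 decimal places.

3.21

Σ Nₕx̄ₕ = N·μ, so 53·x̄_E = 179·3.82 − (20·3.71 + 35·3.95 + 37·4.00 + 34·4.50).
= 683.78 − 513.45 = 170.33.
x̄_E = 170.33 / 53 = 3.2138... → 3.21.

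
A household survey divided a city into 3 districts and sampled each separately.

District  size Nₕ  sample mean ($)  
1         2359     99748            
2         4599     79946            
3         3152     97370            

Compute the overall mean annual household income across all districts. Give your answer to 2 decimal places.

N = 10110; weights Wₕ = Nₕ/N = (0.2333, 0.4549, 0.3118).
x̄_st = Σ Wₕ·x̄ₕ = 0.2333·99748 + 0.4549·79946 + 0.3118·97370 ≈ 89998.7563...
→ 89998.76.

89998.76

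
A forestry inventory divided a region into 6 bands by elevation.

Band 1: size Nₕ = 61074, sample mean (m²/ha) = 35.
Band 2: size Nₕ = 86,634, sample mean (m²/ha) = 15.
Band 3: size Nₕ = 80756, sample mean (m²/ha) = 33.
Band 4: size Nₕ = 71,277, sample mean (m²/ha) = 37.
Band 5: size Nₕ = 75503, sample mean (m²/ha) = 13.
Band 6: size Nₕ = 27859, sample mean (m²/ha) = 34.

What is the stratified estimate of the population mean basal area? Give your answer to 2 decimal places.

26.46

N = 403103; weights Wₕ = Nₕ/N = (0.1515, 0.2149, 0.2003, 0.1768, 0.1873, 0.0691).
x̄_st = Σ Wₕ·x̄ₕ = 0.1515·35 + 0.2149·15 + 0.2003·33 + 0.1768·37 + 0.1873·13 + 0.0691·34 ≈ 26.4648...
→ 26.46.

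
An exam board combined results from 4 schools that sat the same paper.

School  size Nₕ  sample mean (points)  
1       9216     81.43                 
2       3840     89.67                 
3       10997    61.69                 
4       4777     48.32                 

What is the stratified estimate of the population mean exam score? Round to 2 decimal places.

69.51

x̄_st = (Σ Nₕx̄ₕ) / (Σ Nₕ) = (9216·81.43 + 3840·89.67 + 10997·61.69 + 4777·48.32) / 28830
= 2004021.25 / 28830 = 69.5117... → 69.51.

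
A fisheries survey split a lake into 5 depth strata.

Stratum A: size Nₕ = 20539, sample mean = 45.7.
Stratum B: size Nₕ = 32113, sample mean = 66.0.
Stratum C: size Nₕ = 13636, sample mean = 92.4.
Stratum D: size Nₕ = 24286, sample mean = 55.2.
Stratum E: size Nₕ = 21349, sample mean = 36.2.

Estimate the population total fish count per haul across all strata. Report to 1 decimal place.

6431477.7

A: 20539·45.7 = 938632.3
B: 32113·66.0 = 2119458
C: 13636·92.4 = 1259966.4
D: 24286·55.2 = 1340587.2
E: 21349·36.2 = 772833.8
τ̂ = Σ Nₕx̄ₕ = 6431477.7.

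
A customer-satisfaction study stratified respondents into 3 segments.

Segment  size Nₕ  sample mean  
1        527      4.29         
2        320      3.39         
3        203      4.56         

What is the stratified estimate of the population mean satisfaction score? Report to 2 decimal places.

4.07

N = 1050; weights Wₕ = Nₕ/N = (0.5019, 0.3048, 0.1933).
x̄_st = Σ Wₕ·x̄ₕ = 0.5019·4.29 + 0.3048·3.39 + 0.1933·4.56 ≈ 4.0679...
→ 4.07.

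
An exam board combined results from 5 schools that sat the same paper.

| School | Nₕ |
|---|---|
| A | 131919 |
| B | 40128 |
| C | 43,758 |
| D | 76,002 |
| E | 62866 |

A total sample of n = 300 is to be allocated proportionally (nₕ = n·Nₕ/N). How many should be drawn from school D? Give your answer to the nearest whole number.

64

Share of school D = 76002/354673 = 0.21429.
Allocate 300 × 0.21429 = 64.286... → 64.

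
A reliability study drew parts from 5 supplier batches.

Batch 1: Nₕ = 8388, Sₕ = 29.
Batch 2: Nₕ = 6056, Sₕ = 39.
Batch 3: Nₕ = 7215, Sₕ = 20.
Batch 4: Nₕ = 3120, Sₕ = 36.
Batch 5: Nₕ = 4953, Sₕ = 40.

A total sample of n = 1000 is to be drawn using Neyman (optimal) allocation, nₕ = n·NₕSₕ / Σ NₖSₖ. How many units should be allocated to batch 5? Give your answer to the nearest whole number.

212

1: NₕSₕ = 8388·29 = 243252
2: NₕSₕ = 6056·39 = 236184
3: NₕSₕ = 7215·20 = 144300
4: NₕSₕ = 3120·36 = 112320
5: NₕSₕ = 4953·40 = 198120
Σ NₕSₕ = 934176.
n_5 = 1000·198120/934176 = 212.080... → 212.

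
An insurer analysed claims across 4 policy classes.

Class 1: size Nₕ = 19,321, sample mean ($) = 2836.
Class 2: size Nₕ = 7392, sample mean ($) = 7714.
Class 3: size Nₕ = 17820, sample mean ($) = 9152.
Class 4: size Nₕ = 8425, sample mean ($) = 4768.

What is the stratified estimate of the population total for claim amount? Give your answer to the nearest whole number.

315075284

1: 19321·2836 = 54794356
2: 7392·7714 = 57021888
3: 17820·9152 = 163088640
4: 8425·4768 = 40170400
τ̂ = Σ Nₕx̄ₕ = 315075284.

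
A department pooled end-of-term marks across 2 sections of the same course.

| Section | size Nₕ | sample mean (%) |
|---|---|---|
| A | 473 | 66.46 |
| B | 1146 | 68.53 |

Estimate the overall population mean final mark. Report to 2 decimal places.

67.93

N = 473 + 1146 = 1619.
Weight each subgroup mean by Nₕ/N and sum.
Σ Nₕx̄ₕ = 473·66.46 + 1146·68.53 = 31435.58 + 78535.38 = 109970.96.
Divide by N: 109970.96 / 1619 = 67.9252... → 67.93.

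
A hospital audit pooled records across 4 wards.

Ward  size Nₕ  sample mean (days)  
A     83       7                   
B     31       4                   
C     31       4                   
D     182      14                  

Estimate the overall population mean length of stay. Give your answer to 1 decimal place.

10.3

N = 83 + 31 + 31 + 182 = 327.
Weight each subgroup mean by Nₕ/N and sum.
Σ Nₕx̄ₕ = 83·7 + 31·4 + 31·4 + 182·14 = 581 + 124 + 124 + 2548 = 3377.
Divide by N: 3377 / 327 = 10.327... → 10.3.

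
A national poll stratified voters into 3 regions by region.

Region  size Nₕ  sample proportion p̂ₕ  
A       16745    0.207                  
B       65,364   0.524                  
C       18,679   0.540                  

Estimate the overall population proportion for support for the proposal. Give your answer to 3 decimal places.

0.474

N = 16745 + 65364 + 18679 = 100788.
Overall proportion = Σ (Nₕ/N)·p̂ₕ.
Σ Nₕp̂ₕ = 3466.215 + 34250.736 + 10086.66 = 47803.611.
47803.611 / 100788 = 0.47430... → 0.474.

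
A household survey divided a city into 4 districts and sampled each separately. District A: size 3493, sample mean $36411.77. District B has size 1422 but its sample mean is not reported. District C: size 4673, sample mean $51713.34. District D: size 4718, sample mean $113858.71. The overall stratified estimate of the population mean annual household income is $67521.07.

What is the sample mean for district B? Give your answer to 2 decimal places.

N = 3493 + 1422 + 4673 + 4718 = 14306.
Overall total = μ·N = 67521.07·14306 = 965956427.42.
Subtract the known strata: 3493·36411.77 + 4673·51713.34 + 4718·113858.71 = 906028144.21.
Remaining total for district B: 965956427.42 − 906028144.21 = 59928283.21.
Divide by its size: 59928283.21 / 1422 = 42143.6591... → 42143.66.

42143.66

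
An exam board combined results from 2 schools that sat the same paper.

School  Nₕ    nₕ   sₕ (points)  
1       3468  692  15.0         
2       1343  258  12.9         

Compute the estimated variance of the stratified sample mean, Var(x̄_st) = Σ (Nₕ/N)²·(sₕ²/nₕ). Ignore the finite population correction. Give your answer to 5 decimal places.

0.21921

N = 4811; Wₕ = Nₕ/N.
school 1: (3468/4811)²·15.0²/692 = 0.16895221
school 2: (1343/4811)²·12.9²/258 = 0.05026215
Sum = 0.21921436 → 0.21921.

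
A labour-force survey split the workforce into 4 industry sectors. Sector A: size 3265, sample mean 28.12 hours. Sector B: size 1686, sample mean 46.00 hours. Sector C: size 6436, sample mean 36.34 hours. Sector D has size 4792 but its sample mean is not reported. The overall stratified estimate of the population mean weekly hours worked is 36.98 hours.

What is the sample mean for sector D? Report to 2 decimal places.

N = 3265 + 1686 + 6436 + 4792 = 16179.
Overall total = μ·N = 36.98·16179 = 598299.42.
Subtract the known strata: 3265·28.12 + 1686·46.00 + 6436·36.34 = 403252.04.
Remaining total for sector D: 598299.42 − 403252.04 = 195047.38.
Divide by its size: 195047.38 / 4792 = 40.7027... → 40.70.

40.70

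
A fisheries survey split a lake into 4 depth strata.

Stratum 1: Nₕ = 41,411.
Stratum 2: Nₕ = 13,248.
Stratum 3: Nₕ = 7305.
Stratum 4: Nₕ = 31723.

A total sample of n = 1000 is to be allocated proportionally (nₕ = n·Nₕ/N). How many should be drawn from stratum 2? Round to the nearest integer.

141

N = 41411 + 13248 + 7305 + 31723 = 93687.
n_2 = 1000·13248/93687 = 141.407... → 141.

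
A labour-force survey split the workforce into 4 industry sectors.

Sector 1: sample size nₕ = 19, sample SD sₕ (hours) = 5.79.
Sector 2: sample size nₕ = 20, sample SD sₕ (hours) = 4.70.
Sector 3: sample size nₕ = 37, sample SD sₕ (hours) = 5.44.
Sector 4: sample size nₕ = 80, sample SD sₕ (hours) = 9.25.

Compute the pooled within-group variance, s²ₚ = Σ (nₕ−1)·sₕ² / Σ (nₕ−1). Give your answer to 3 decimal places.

58.210

Degrees of freedom: 18 + 19 + 36 + 79 = 152.
Σ(nₕ−1)sₕ² = 18·33.5241 + 19·22.09 + 36·29.5936 + 79·85.5625 = 8847.9509.
s²ₚ = 8847.9509 / 152 = 58.21020... → 58.210.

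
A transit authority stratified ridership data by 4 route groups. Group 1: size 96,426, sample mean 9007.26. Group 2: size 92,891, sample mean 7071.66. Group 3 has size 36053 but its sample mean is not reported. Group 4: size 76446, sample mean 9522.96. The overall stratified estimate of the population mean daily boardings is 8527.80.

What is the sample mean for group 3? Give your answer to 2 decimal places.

Σ Nₕx̄ₕ = N·μ, so 36053·x̄_3 = 301816·8527.80 − (96426·9007.26 + 92891·7071.66 + 76446·9522.96).
= 2573826484.8 − 2253419821.98 = 320406662.82.
x̄_3 = 320406662.82 / 36053 = 8887.1013... → 8887.10.

8887.10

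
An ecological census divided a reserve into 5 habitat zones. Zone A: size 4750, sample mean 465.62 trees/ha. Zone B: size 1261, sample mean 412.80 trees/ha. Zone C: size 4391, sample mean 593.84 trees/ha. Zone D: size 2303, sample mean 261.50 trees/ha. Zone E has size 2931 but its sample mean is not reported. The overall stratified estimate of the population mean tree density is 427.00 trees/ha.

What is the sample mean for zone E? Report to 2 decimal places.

250.61

Σ Nₕx̄ₕ = N·μ, so 2931·x̄_E = 15636·427.00 − (4750·465.62 + 1261·412.80 + 4391·593.84 + 2303·261.50).
= 6676572 − 5942021.74 = 734550.26.
x̄_E = 734550.26 / 2931 = 250.6142... → 250.61.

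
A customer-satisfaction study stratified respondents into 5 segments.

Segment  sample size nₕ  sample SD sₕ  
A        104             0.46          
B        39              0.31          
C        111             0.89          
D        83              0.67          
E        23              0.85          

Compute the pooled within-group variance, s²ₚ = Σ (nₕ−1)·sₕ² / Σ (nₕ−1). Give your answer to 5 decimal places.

A: (104−1)·0.46² = 103·0.2116 = 21.7948
B: (39−1)·0.31² = 38·0.0961 = 3.6518
C: (111−1)·0.89² = 110·0.7921 = 87.131
D: (83−1)·0.67² = 82·0.4489 = 36.8098
E: (23−1)·0.85² = 22·0.7225 = 15.895
Numerator = 165.2824; denominator = Σ(nₕ−1) = 355.
s²ₚ = 165.2824/355 = 0.4655842... → 0.46558.

0.46558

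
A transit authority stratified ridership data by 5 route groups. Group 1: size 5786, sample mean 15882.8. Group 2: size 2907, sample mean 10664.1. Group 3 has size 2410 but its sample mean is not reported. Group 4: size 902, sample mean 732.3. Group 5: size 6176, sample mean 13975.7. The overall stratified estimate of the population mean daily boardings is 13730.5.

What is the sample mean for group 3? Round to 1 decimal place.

N = 5786 + 2907 + 2410 + 902 + 6176 = 18181.
Overall total = μ·N = 13730.5·18181 = 249634220.5.
Subtract the known strata: 5786·15882.8 + 2907·10664.1 + 902·732.3 + 6176·13975.7 = 209872877.3.
Remaining total for group 3: 249634220.5 − 209872877.3 = 39761343.2.
Divide by its size: 39761343.2 / 2410 = 16498.483... → 16498.5.

16498.5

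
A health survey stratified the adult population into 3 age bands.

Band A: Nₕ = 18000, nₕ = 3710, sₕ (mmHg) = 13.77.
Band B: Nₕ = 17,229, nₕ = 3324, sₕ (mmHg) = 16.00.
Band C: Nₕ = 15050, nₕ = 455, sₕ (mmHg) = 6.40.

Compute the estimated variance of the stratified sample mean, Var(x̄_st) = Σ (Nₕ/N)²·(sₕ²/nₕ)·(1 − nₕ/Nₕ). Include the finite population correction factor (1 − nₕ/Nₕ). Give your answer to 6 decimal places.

0.020321

N = 50279. Term for each stratum: Wₕ²sₕ²/nₕ·(1−nₕ/Nₕ).
Var(x̄_st) = 0.005200265 + 0.007298553 + 0.007821965 = 0.020320783 → 0.020321.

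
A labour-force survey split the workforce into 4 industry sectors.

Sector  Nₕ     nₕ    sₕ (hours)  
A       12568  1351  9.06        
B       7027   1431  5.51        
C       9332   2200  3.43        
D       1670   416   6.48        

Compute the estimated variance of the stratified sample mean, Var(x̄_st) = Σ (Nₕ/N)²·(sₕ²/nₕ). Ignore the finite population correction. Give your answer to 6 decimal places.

N = 30597; Wₕ = Nₕ/N.
sector A: (12568/30597)²·9.06²/1351 = 0.010251223
sector B: (7027/30597)²·5.51²/1431 = 0.001119040
sector C: (9332/30597)²·3.43²/2200 = 0.000497459
sector D: (1670/30597)²·6.48²/416 = 0.000300699
Sum = 0.012168422 → 0.012168.

0.012168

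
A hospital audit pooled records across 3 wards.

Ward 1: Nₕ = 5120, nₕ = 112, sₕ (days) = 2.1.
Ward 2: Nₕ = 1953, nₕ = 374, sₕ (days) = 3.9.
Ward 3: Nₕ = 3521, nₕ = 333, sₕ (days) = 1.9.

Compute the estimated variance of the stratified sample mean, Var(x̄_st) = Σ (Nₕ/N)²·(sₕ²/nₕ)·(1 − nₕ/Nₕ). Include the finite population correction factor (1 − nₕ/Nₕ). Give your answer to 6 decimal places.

N = 10594. Term for each stratum: Wₕ²sₕ²/nₕ·(1−nₕ/Nₕ).
Var(x̄_st) = 0.008995699 + 0.001117434 + 0.001084245 = 0.011197378 → 0.011197.

0.011197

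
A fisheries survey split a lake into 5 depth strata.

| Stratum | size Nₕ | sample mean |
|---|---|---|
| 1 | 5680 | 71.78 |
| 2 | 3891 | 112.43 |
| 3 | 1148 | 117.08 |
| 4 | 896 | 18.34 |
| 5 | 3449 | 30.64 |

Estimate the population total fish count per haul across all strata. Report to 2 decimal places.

1101693.37

1: 5680·71.78 = 407710.4
2: 3891·112.43 = 437465.13
3: 1148·117.08 = 134407.84
4: 896·18.34 = 16432.64
5: 3449·30.64 = 105677.36
τ̂ = Σ Nₕx̄ₕ = 1101693.37.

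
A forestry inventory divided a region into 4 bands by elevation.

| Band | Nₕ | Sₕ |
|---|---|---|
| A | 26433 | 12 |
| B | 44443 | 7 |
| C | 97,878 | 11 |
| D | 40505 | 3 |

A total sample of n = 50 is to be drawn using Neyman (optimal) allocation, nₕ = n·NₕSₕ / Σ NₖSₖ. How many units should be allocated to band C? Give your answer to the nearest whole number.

29

A: NₕSₕ = 26433·12 = 317196
B: NₕSₕ = 44443·7 = 311101
C: NₕSₕ = 97878·11 = 1076658
D: NₕSₕ = 40505·3 = 121515
Σ NₕSₕ = 1826470.
n_C = 50·1076658/1826470 = 29.474... → 29.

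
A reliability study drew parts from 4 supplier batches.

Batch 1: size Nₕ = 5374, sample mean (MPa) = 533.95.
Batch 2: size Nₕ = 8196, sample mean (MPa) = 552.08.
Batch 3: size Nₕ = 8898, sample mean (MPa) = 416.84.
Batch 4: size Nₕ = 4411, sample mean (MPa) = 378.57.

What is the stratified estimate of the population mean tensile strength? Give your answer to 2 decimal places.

475.21

N = 5374 + 8196 + 8898 + 4411 = 26879.
The stratified mean weights each stratum mean by its population share Nₕ/N.
Σ Nₕx̄ₕ = 5374·533.95 + 8196·552.08 + 8898·416.84 + 4411·378.57 = 2869447.3 + 4524847.68 + 3709042.32 + 1669872.27 = 12773209.57.
Divide by N: 12773209.57 / 26879 = 475.2115... → 475.21.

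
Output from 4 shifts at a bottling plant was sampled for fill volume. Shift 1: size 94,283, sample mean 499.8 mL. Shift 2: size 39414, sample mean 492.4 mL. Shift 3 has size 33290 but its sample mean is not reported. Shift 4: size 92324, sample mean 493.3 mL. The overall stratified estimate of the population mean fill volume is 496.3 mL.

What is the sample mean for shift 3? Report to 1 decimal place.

Σ Nₕx̄ₕ = N·μ, so 33290·x̄_3 = 259311·496.3 − (94283·499.8 + 39414·492.4 + 92324·493.3).
= 128696049.3 − 112073526.2 = 16622523.1.
x̄_3 = 16622523.1 / 33290 = 499.325... → 499.3.

499.3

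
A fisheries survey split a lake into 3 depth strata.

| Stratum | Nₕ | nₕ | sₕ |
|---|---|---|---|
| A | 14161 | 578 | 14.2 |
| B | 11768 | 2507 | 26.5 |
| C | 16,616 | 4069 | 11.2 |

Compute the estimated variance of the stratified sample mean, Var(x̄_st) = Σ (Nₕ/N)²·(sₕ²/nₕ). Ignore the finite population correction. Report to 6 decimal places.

N = 42545; Wₕ = Nₕ/N.
stratum A: (14161/42545)²·14.2²/578 = 0.038649123
stratum B: (11768/42545)²·26.5²/2507 = 0.021431160
stratum C: (16616/42545)²·11.2²/4069 = 0.004702234
Sum = 0.064782517 → 0.064783.

0.064783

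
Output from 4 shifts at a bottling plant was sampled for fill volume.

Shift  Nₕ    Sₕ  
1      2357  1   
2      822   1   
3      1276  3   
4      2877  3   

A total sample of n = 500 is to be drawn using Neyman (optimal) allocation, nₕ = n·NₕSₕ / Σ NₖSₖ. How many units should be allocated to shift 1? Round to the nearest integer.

75

Σ NₕSₕ = 2357·1 + 822·1 + 1276·3 + 2877·3 = 15638.
Share for 1: 2357/15638 = 0.15072.
n_1 = 500 × 0.15072 = 75.361... → 75.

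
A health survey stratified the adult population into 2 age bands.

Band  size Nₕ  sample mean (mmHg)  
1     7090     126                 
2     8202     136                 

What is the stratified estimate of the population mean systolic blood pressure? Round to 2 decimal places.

131.36

x̄_st = (Σ Nₕx̄ₕ) / (Σ Nₕ) = (7090·126 + 8202·136) / 15292
= 2008812 / 15292 = 131.3636... → 131.36.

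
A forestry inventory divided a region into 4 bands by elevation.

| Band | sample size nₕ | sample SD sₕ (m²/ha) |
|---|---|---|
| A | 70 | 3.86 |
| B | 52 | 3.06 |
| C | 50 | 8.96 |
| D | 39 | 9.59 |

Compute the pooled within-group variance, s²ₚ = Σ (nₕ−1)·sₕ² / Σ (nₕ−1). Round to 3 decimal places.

A: (70−1)·3.86² = 69·14.8996 = 1028.0724
B: (52−1)·3.06² = 51·9.3636 = 477.5436
C: (50−1)·8.96² = 49·80.2816 = 3933.7984
D: (39−1)·9.59² = 38·91.9681 = 3494.7878
Numerator = 8934.2022; denominator = Σ(nₕ−1) = 207.
s²ₚ = 8934.2022/207 = 43.16040... → 43.160.

43.160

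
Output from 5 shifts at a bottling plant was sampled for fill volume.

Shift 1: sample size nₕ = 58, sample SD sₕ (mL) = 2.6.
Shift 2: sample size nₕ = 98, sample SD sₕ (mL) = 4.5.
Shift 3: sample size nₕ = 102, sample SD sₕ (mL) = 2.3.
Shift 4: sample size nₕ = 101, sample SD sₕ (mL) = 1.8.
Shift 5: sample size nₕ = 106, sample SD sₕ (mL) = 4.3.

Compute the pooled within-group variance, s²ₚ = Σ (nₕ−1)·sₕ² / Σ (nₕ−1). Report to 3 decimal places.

Degrees of freedom: 57 + 97 + 101 + 100 + 105 = 460.
Σ(nₕ−1)sₕ² = 57·6.76 + 97·20.25 + 101·5.29 + 100·3.24 + 105·18.49 = 5149.31.
s²ₚ = 5149.31 / 460 = 11.19415... → 11.194.

11.194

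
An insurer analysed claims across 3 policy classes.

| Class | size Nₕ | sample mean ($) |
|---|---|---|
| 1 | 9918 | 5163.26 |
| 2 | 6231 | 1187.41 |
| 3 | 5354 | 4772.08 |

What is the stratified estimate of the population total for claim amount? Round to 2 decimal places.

1: 9918·5163.26 = 51209212.68
2: 6231·1187.41 = 7398751.71
3: 5354·4772.08 = 25549716.32
τ̂ = Σ Nₕx̄ₕ = 84157680.71.

84157680.71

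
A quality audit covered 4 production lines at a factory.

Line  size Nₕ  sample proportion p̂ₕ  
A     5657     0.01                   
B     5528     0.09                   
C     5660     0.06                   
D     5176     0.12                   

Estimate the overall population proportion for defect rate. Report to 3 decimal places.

0.069

Wₕ = Nₕ/N with N = 22021: 0.2569, 0.2510, 0.2570, 0.2350.
p̂_st = 0.2569·0.01 + 0.2510·0.09 + 0.2570·0.06 + 0.2350·0.12 ≈ 0.06879... → 0.069.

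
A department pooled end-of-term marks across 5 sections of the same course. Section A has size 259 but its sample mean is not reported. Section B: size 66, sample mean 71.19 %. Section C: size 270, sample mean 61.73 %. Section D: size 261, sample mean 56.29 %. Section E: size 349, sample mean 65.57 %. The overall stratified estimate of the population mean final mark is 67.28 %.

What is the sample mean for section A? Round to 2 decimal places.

N = 259 + 66 + 270 + 261 + 349 = 1205.
Overall total = μ·N = 67.28·1205 = 81072.4.
Subtract the known strata: 66·71.19 + 270·61.73 + 261·56.29 + 349·65.57 = 58941.26.
Remaining total for section A: 81072.4 − 58941.26 = 22131.14.
Divide by its size: 22131.14 / 259 = 85.4484... → 85.45.

85.45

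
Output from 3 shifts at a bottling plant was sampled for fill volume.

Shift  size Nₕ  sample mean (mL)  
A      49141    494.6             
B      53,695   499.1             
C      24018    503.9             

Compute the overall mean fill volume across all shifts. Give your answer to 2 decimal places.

x̄_st = (Σ Nₕx̄ₕ) / (Σ Nₕ) = (49141·494.6 + 53695·499.1 + 24018·503.9) / 126854
= 63206983.3 / 126854 = 498.2656... → 498.27.

498.27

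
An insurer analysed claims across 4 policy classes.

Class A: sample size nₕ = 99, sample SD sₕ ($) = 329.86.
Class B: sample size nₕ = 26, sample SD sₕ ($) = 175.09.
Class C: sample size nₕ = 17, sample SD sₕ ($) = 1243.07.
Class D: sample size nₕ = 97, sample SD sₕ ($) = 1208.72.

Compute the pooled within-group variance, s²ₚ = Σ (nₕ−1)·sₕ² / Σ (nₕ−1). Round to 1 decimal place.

750678.8

A: (99−1)·329.86² = 98·108807.6196 = 10663146.7208
B: (26−1)·175.09² = 25·30656.5081 = 766412.7025
C: (17−1)·1243.07² = 16·1545223.0249 = 24723568.3984
D: (97−1)·1208.72² = 96·1461004.0384 = 140256387.6864
Numerator = 176409515.5081; denominator = Σ(nₕ−1) = 235.
s²ₚ = 176409515.5081/235 = 750678.789... → 750678.8.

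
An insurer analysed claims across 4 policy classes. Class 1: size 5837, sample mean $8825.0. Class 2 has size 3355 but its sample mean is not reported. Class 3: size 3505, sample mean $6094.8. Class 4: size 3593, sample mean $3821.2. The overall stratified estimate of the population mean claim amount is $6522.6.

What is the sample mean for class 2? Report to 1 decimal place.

N = 5837 + 3355 + 3505 + 3593 = 16290.
Overall total = μ·N = 6522.6·16290 = 106253154.
Subtract the known strata: 5837·8825.0 + 3505·6094.8 + 3593·3821.2 = 86603370.6.
Remaining total for class 2: 106253154 − 86603370.6 = 19649783.4.
Divide by its size: 19649783.4 / 3355 = 5856.865... → 5856.9.

5856.9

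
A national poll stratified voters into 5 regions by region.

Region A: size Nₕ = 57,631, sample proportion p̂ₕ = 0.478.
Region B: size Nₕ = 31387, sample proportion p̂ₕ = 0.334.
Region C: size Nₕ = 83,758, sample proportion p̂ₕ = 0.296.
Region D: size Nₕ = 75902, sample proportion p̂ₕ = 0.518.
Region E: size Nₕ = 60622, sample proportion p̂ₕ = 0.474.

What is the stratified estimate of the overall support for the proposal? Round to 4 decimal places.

Wₕ = Nₕ/N with N = 309300: 0.1863, 0.1015, 0.2708, 0.2454, 0.1960.
p̂_st = 0.1863·0.478 + 0.1015·0.334 + 0.2708·0.296 + 0.2454·0.518 + 0.1960·0.474 ≈ 0.423134... → 0.4231.

0.4231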